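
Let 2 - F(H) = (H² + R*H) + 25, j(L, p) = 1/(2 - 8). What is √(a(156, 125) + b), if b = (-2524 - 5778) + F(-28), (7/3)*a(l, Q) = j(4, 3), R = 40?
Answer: I*√1565858/14 ≈ 89.382*I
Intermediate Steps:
j(L, p) = -⅙ (j(L, p) = 1/(-6) = -⅙)
a(l, Q) = -1/14 (a(l, Q) = (3/7)*(-⅙) = -1/14)
F(H) = -23 - H² - 40*H (F(H) = 2 - ((H² + 40*H) + 25) = 2 - (25 + H² + 40*H) = 2 + (-25 - H² - 40*H) = -23 - H² - 40*H)
b = -7989 (b = (-2524 - 5778) + (-23 - 1*(-28)² - 40*(-28)) = -8302 + (-23 - 1*784 + 1120) = -8302 + (-23 - 784 + 1120) = -8302 + 313 = -7989)
√(a(156, 125) + b) = √(-1/14 - 7989) = √(-111847/14) = I*√1565858/14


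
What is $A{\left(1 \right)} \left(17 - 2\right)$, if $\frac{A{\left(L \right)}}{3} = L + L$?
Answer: $90$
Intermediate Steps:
$A{\left(L \right)} = 6 L$ ($A{\left(L \right)} = 3 \left(L + L\right) = 3 \cdot 2 L = 6 L$)
$A{\left(1 \right)} \left(17 - 2\right) = 6 \cdot 1 \left(17 - 2\right) = 6 \cdot 15 = 90$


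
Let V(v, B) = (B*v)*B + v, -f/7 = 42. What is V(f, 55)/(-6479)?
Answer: 889644/6479 ≈ 137.31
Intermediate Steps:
f = -294 (f = -7*42 = -294)
V(v, B) = v + v*B² (V(v, B) = v*B² + v = v + v*B²)
V(f, 55)/(-6479) = -294*(1 + 55²)/(-6479) = -294*(1 + 3025)*(-1/6479) = -294*3026*(-1/6479) = -889644*(-1/6479) = 889644/6479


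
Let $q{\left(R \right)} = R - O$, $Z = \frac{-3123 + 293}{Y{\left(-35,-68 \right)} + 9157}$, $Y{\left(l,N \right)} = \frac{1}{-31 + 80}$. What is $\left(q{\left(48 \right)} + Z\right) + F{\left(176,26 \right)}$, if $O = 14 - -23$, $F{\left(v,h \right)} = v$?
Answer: $\frac{41883554}{224347} \approx 186.69$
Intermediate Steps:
$Y{\left(l,N \right)} = \frac{1}{49}$
$O = 37$ ($O = 14 + 23 = 37$)
$Z = - \frac{69335}{224347}$ ($Z = \frac{-3123 + 293}{\frac{1}{49} + 9157} = - \frac{2830}{\frac{448694}{49}} = \left(-2830\right) \frac{49}{448694} = - \frac{69335}{224347} \approx -0.30905$)
$q{\left(R \right)} = -37 + R$ ($q{\left(R \right)} = R - 37 = -37 + R$)
$\left(q{\left(48 \right)} + Z\right) + F{\left(176,26 \right)} = \left(\left(-37 + 48\right) - \frac{69335}{224347}\right) + 176 = \left(11 - \frac{69335}{224347}\right) + 176 = \frac{2398482}{224347} + 176 = \frac{41883554}{224347}$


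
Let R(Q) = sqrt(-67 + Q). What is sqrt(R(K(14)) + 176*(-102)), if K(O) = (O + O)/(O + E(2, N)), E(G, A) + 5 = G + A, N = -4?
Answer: sqrt(-17952 + 3*I*sqrt(7)) ≈ 0.03 + 133.99*I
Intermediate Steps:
E(G, A) = -5 + A + G (E(G, A) = -5 + (G + A) = -5 + (A + G) = -5 + A + G)
K(O) = 2*O/(-7 + O) (K(O) = (O + O)/(O + (-5 - 4 + 2)) = (2*O)/(O - 7) = (2*O)/(-7 + O) = 2*O/(-7 + O))
sqrt(R(K(14)) + 176*(-102)) = sqrt(sqrt(-67 + 2*14/(-7 + 14)) + 176*(-102)) = sqrt(sqrt(-67 + 2*14/7) - 17952) = sqrt(sqrt(-67 + 2*14*(1/7)) - 17952) = sqrt(sqrt(-67 + 4) - 17952) = sqrt(sqrt(-63) - 17952) = sqrt(3*I*sqrt(7) - 17952) = sqrt(-17952 + 3*I*sqrt(7))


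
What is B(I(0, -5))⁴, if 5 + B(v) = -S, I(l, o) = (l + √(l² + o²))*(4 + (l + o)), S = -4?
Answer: 1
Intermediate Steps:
I(l, o) = (l + √(l² + o²))*(4 + l + o)
B(v) = -1 (B(v) = -5 - 1*(-4) = -5 + 4 = -1)
B(I(0, -5))⁴ = (-1)⁴ = 1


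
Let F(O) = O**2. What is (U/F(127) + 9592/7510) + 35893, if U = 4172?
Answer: 2173930850279/60564395 ≈ 35895.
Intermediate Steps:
(U/F(127) + 9592/7510) + 35893 = (4172/(127**2) + 9592/7510) + 35893 = (4172/16129 + 9592*(1/7510)) + 35893 = (4172*(1/16129) + 4796/3755) + 35893 = (4172/16129 + 4796/3755) + 35893 = 93020544/60564395 + 35893 = 2173930850279/60564395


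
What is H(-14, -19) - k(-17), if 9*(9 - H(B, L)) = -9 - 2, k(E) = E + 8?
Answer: 173/9 ≈ 19.222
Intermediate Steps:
k(E) = 8 + E
H(B, L) = 92/9 (H(B, L) = 9 - (-9 - 2)/9 = 9 - ⅑*(-11) = 9 + 11/9 = 92/9)
H(-14, -19) - k(-17) = 92/9 - (8 - 17) = 92/9 - 1*(-9) = 92/9 + 9 = 173/9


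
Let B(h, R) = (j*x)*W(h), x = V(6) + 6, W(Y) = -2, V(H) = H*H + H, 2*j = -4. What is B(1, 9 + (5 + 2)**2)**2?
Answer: 36864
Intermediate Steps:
j = -2 (j = (1/2)*(-4) = -2)
V(H) = H + H**2 (V(H) = H**2 + H = H + H**2)
x = 48 (x = 6*(1 + 6) + 6 = 6*7 + 6 = 42 + 6 = 48)
B(h, R) = 192 (B(h, R) = -2*48*(-2) = -96*(-2) = 192)
B(1, 9 + (5 + 2)**2)**2 = 192**2 = 36864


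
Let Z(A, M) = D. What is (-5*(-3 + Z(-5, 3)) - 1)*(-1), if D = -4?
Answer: -34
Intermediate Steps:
Z(A, M) = -4
(-5*(-3 + Z(-5, 3)) - 1)*(-1) = (-5*(-3 - 4) - 1)*(-1) = (-5*(-7) - 1)*(-1) = (35 - 1)*(-1) = 34*(-1) = -34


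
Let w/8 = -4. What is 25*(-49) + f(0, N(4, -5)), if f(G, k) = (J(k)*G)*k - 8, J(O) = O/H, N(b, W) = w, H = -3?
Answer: -1233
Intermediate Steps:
w = -32 (w = 8*(-4) = -32)
N(b, W) = -32
J(O) = -O/3 (J(O) = O/(-3) = O*(-⅓) = -O/3)
f(G, k) = -8 - G*k²/3 (f(G, k) = ((-k/3)*G)*k - 8 = (-G*k/3)*k - 8 = -G*k²/3 - 8 = -8 - G*k²/3)
25*(-49) + f(0, N(4, -5)) = 25*(-49) + (-8 - ⅓*0*(-32)²) = -1225 + (-8 - ⅓*0*1024) = -1225 + (-8 + 0) = -1225 - 8 = -1233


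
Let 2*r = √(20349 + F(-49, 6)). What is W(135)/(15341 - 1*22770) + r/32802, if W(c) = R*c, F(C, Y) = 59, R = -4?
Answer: 540/7429 + √5102/32802 ≈ 0.074866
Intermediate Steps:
W(c) = -4*c
r = √5102 (r = √(20349 + 59)/2 = √20408/2 = (2*√5102)/2 = √5102 ≈ 71.428)
W(135)/(15341 - 1*22770) + r/32802 = (-4*135)/(15341 - 1*22770) + √5102/32802 = -540/(15341 - 22770) + √5102*(1/32802) = -540/(-7429) + √5102/32802 = -540*(-1/7429) + √5102/32802 = 540/7429 + √5102/32802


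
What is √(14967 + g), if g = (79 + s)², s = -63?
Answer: √15223 ≈ 123.38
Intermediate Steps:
g = 256 (g = (79 - 63)² = 16² = 256)
√(14967 + g) = √(14967 + 256) = √15223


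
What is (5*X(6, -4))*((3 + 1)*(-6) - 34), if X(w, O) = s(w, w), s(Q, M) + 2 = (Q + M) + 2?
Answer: -3480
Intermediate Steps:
s(Q, M) = M + Q (s(Q, M) = -2 + ((Q + M) + 2) = -2 + ((M + Q) + 2) = -2 + (2 + M + Q) = M + Q)
X(w, O) = 2*w (X(w, O) = w + w = 2*w)
(5*X(6, -4))*((3 + 1)*(-6) - 34) = (5*(2*6))*((3 + 1)*(-6) - 34) = (5*12)*(4*(-6) - 34) = 60*(-24 - 34) = 60*(-58) = -3480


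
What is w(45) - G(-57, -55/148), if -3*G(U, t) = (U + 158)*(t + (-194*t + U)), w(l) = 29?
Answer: 232955/444 ≈ 524.67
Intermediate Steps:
G(U, t) = -(158 + U)*(U - 193*t)/3 (G(U, t) = -(U + 158)*(t + (-194*t + U))/3 = -(158 + U)*(t + (U - 194*t))/3 = -(158 + U)*(U - 193*t)/3)
w(45) - G(-57, -55/148) = 29 - (-158/3*(-57) - 1/3*(-57)**2 + 30494*(-55/148)/3 + (193/3)*(-57)*(-55/148)) = 29 - (3002 - 1/3*3249 + 30494*(-55*1/148)/3 + (193/3)*(-57)*(-55*1/148)) = 29 - (3002 - 1083 + (30494/3)*(-55/148) + (193/3)*(-57)*(-55/148)) = 29 - (3002 - 1083 - 838585/222 + 201685/148) = 29 - 1*(-220079/444) = 29 + 220079/444 = 232955/444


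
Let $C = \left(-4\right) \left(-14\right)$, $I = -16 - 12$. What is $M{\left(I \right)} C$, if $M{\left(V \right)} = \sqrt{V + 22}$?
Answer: $56 i \sqrt{6} \approx 137.17 i$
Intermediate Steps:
$I = -28$
$C = 56$
$M{\left(V \right)} = \sqrt{22 + V}$
$M{\left(I \right)} C = \sqrt{22 - 28} \cdot 56 = \sqrt{-6} \cdot 56 = i \sqrt{6} \cdot 56 = 56 i \sqrt{6}$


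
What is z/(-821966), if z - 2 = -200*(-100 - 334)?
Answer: -43401/410983 ≈ -0.10560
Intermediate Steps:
z = 86802 (z = 2 - 200*(-100 - 334) = 2 - 200*(-434) = 2 + 86800 = 86802)
z/(-821966) = 86802/(-821966) = 86802*(-1/821966) = -43401/410983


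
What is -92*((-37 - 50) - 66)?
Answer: 14076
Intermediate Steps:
-92*((-37 - 50) - 66) = -92*(-87 - 66) = -92*(-153) = 14076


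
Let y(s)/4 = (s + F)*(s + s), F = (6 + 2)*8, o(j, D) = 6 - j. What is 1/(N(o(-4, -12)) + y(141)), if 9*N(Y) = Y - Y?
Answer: 1/231240 ≈ 4.3245e-6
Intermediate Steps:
N(Y) = 0 (N(Y) = (Y - Y)/9 = (1/9)*0 = 0)
F = 64 (F = 8*8 = 64)
y(s) = 8*s*(64 + s) (y(s) = 4*((s + 64)*(s + s)) = 4*((64 + s)*(2*s)) = 4*(2*s*(64 + s)) = 8*s*(64 + s))
1/(N(o(-4, -12)) + y(141)) = 1/(0 + 8*141*(64 + 141)) = 1/(0 + 8*141*205) = 1/(0 + 231240) = 1/231240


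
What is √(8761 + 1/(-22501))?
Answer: 2*√1108912620315/22501 ≈ 93.600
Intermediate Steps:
√(8761 + 1/(-22501)) = √(8761 - 1/22501) = √(197131260/22501) = 2*√1108912620315/22501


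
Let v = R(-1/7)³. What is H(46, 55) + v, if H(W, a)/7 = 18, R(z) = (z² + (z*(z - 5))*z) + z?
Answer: 5084079930/40353607 ≈ 125.99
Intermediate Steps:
R(z) = z + z² + z²*(-5 + z) (R(z) = (z² + (z*(-5 + z))*z) + z = (z² + z²*(-5 + z)) + z = z + z² + z²*(-5 + z))
H(W, a) = 126 (H(W, a) = 7*18 = 126)
v = -474552/40353607 (v = ((-1/7)*(1 + (-1/7)² - (-4)/7))³ = ((-1*⅐)*(1 + (-1*⅐)² - (-4)/7))³ = (-(1 + (-⅐)² - 4*(-⅐))/7)³ = (-(1 + 1/49 + 4/7)/7)³ = (-⅐*78/49)³ = (-78/343)³ = -474552/40353607 ≈ -0.011760)
H(46, 55) + v = 126 - 474552/40353607 = 5084079930/40353607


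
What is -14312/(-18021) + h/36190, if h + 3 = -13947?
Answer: 26655833/65217999 ≈ 0.40872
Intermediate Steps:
h = -13950 (h = -3 - 13947 = -13950)
-14312/(-18021) + h/36190 = -14312/(-18021) - 13950/36190 = -14312*(-1/18021) - 13950*1/36190 = 14312/18021 - 1395/3619 = 26655833/65217999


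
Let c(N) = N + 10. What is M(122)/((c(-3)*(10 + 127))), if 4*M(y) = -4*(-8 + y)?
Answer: -114/959 ≈ -0.11887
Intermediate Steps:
c(N) = 10 + N
M(y) = 8 - y (M(y) = (-4*(-8 + y))/4 = (32 - 4*y)/4 = 8 - y)
M(122)/((c(-3)*(10 + 127))) = (8 - 1*122)/(((10 - 3)*(10 + 127))) = (8 - 122)/((7*137)) = -114/959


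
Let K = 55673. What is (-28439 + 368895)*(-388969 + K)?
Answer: -113472622976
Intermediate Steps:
(-28439 + 368895)*(-388969 + K) = (-28439 + 368895)*(-388969 + 55673) = 340456*(-333296) = -113472622976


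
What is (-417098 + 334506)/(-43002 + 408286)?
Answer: -712/3149 ≈ -0.22610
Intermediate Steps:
(-417098 + 334506)/(-43002 + 408286) = -82592/365284 = -82592*1/365284 = -712/3149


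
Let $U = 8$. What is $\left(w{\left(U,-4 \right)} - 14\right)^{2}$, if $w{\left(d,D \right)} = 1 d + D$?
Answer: $100$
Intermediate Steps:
$w{\left(d,D \right)} = D + d$ ($w{\left(d,D \right)} = d + D = D + d$)
$\left(w{\left(U,-4 \right)} - 14\right)^{2} = \left(\left(-4 + 8\right) - 14\right)^{2} = \left(4 - 14\right)^{2} = \left(-10\right)^{2} = 100$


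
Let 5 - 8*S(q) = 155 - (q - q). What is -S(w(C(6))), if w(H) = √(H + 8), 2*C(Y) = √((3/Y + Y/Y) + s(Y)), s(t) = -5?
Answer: 75/4 ≈ 18.750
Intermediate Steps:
C(Y) = √(-4 + 3/Y)/2 (C(Y) = √((3/Y + Y/Y) - 5)/2 = √((3/Y + 1) - 5)/2 = √((1 + 3/Y) - 5)/2 = √(-4 + 3/Y)/2)
w(H) = √(8 + H)
S(q) = -75/4 (S(q) = 5/8 - (155 - (q - q))/8 = 5/8 - (155 - 1*0)/8 = 5/8 - (155 + 0)/8 = 5/8 - ⅛*155 = 5/8 - 155/8 = -75/4)
-S(w(C(6))) = -1*(-75/4) = 75/4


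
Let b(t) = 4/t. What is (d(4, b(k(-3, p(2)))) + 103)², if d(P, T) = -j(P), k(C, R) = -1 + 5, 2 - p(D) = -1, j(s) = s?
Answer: 9801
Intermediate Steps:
p(D) = 3 (p(D) = 2 - 1*(-1) = 2 + 1 = 3)
k(C, R) = 4
d(P, T) = -P
(d(4, b(k(-3, p(2)))) + 103)² = (-1*4 + 103)² = (-4 + 103)² = 99² = 9801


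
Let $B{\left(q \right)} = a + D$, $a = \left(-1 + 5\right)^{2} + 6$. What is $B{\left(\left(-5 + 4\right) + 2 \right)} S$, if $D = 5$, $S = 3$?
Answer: $81$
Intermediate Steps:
$a = 22$ ($a = 4^{2} + 6 = 16 + 6 = 22$)
$B{\left(q \right)} = 27$ ($B{\left(q \right)} = 22 + 5 = 27$)
$B{\left(\left(-5 + 4\right) + 2 \right)} S = 27 \cdot 3 = 81$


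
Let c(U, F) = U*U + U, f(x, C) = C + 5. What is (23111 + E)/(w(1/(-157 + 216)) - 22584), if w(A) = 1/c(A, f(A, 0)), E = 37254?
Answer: -3621900/1351559 ≈ -2.6798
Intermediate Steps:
f(x, C) = 5 + C
c(U, F) = U + U² (c(U, F) = U² + U = U + U²)
w(A) = 1/(A*(1 + A))
(23111 + E)/(w(1/(-157 + 216)) - 22584) = (23111 + 37254)/(1/((1/(-157 + 216))*(1 + 1/(-157 + 216))) - 22584) = 60365/(1/((1/59)*(1 + 1/59)) - 22584) = 60365/(59/(60/59) - 22584) = 60365/(59*(59/60) - 22584) = 60365/(3481/60 - 22584) = 60365/(-1351559/60) = 60365*(-60/1351559) = -3621900/1351559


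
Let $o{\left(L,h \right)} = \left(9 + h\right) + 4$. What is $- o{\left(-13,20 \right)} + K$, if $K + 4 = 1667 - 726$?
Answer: $904$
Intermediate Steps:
$o{\left(L,h \right)} = 13 + h$
$K = 937$ ($K = -4 + \left(1667 - 726\right) = -4 + 941 = 937$)
$- o{\left(-13,20 \right)} + K = - (13 + 20) + 937 = \left(-1\right) 33 + 937 = -33 + 937 = 904$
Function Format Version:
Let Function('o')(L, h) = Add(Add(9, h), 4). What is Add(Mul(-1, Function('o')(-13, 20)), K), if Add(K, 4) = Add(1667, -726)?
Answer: 904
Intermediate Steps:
Function('o')(L, h) = Add(13, h)
K = 937 (K = Add(-4, Add(1667, -726)) = Add(-4, 941) = 937)
Add(Mul(-1, Function('o')(-13, 20)), K) = Add(Mul(-1, Add(13, 20)), 937) = Add(Mul(-1, 33), 937) = Add(-33, 937) = 904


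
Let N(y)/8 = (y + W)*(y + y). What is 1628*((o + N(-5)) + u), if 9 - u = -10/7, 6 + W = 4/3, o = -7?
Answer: 26555936/21 ≈ 1.2646e+6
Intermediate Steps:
W = -14/3 (W = -6 + 4/3 = -14/3 ≈ -4.6667)
N(y) = 16*y*(-14/3 + y) (N(y) = 8*((y - 14/3)*(y + y)) = 8*((-14/3 + y)*(2*y)) = 8*(2*y*(-14/3 + y)) = 16*y*(-14/3 + y))
u = 73/7 (u = 9 - (-10)/7 = 9 - 1*(-10/7) = 9 + 10/7 = 73/7 ≈ 10.429)
1628*((o + N(-5)) + u) = 1628*((-7 + (16/3)*(-5)*(-14 + 3*(-5))) + 73/7) = 1628*((-7 + (16/3)*(-5)*(-14 - 15)) + 73/7) = 1628*((-7 + (16/3)*(-5)*(-29)) + 73/7) = 1628*((-7 + 2320/3) + 73/7) = 1628*(2299/3 + 73/7) = 1628*(16312/21) = 26555936/21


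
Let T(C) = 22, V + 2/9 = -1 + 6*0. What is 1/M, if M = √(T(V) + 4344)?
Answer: √4366/4366 ≈ 0.015134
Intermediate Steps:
V = -11/9 (V = -2/9 + (-1 + 6*0) = -2/9 + (-1 + 0) = -2/9 - 1 = -11/9 ≈ -1.2222)
M = √4366 (M = √(22 + 4344) = √4366 ≈ 66.076)
1/M = 1/(√4366) = √4366/4366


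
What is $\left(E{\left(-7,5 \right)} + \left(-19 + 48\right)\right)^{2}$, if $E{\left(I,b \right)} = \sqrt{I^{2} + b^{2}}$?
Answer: $\left(29 + \sqrt{74}\right)^{2} \approx 1413.9$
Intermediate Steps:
$\left(E{\left(-7,5 \right)} + \left(-19 + 48\right)\right)^{2} = \left(\sqrt{\left(-7\right)^{2} + 5^{2}} + \left(-19 + 48\right)\right)^{2} = \left(\sqrt{49 + 25} + 29\right)^{2} = \left(\sqrt{74} + 29\right)^{2} = \left(29 + \sqrt{74}\right)^{2}$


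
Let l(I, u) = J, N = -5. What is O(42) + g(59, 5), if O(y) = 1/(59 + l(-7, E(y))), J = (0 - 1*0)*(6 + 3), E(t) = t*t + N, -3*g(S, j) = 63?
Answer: -1238/59 ≈ -20.983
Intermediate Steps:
g(S, j) = -21 (g(S, j) = -⅓*63 = -21)
E(t) = -5 + t² (E(t) = t*t - 5 = t² - 5 = -5 + t²)
J = 0 (J = (0 + 0)*9 = 0*9 = 0)
l(I, u) = 0
O(y) = 1/59 (O(y) = 1/(59 + 0) = 1/59)
O(42) + g(59, 5) = 1/59 - 21 = -1238/59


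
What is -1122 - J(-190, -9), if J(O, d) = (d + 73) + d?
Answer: -1177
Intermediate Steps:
J(O, d) = 73 + 2*d (J(O, d) = (73 + d) + d = 73 + 2*d)
-1122 - J(-190, -9) = -1122 - (73 + 2*(-9)) = -1122 - (73 - 18) = -1122 - 1*55 = -1122 - 55 = -1177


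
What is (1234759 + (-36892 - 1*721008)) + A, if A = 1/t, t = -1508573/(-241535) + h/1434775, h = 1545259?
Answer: 242024796109698277/507539391728 ≈ 4.7686e+5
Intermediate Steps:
t = 507539391728/69309675925 (t = -1508573/(-241535) + 1545259/1434775 = -1508573*(-1/241535) + 1545259*(1/1434775) = 1508573/241535 + 1545259/1434775 = 507539391728/69309675925 ≈ 7.3228)
A = 69309675925/507539391728 (A = 1/(507539391728/69309675925) = 69309675925/507539391728 ≈ 0.13656)
(1234759 + (-36892 - 1*721008)) + A = (1234759 + (-36892 - 1*721008)) + 69309675925/507539391728 = (1234759 + (-36892 - 721008)) + 69309675925/507539391728 = (1234759 - 757900) + 69309675925/507539391728 = 476859 + 69309675925/507539391728 = 242024796109698277/507539391728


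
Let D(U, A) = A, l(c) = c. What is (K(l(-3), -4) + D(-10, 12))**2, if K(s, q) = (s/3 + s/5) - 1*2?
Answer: 1764/25 ≈ 70.560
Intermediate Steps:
K(s, q) = -2 + 8*s/15 (K(s, q) = (s*(1/3) + s*(1/5)) - 2 = (s/3 + s/5) - 2 = 8*s/15 - 2 = -2 + 8*s/15)
(K(l(-3), -4) + D(-10, 12))**2 = ((-2 + (8/15)*(-3)) + 12)**2 = ((-2 - 8/5) + 12)**2 = (-18/5 + 12)**2 = (42/5)**2 = 1764/25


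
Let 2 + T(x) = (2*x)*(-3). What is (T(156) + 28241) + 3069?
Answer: 30372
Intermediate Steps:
T(x) = -2 - 6*x (T(x) = -2 + (2*x)*(-3) = -2 - 6*x)
(T(156) + 28241) + 3069 = ((-2 - 6*156) + 28241) + 3069 = ((-2 - 936) + 28241) + 3069 = (-938 + 28241) + 3069 = 27303 + 3069 = 30372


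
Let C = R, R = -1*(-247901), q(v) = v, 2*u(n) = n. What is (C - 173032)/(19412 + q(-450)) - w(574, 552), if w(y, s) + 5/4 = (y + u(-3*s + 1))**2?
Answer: -1218442213/18962 ≈ -64257.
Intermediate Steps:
u(n) = n/2
w(y, s) = -5/4 + (1/2 + y - 3*s/2)**2 (w(y, s) = -5/4 + (y + (-3*s + 1)/2)**2 = -5/4 + (y + (1 - 3*s)/2)**2 = -5/4 + (y + (1/2 - 3*s/2))**2 = -5/4 + (1/2 + y - 3*s/2)**2)
R = 247901
C = 247901
(C - 173032)/(19412 + q(-450)) - w(574, 552) = (247901 - 173032)/(19412 - 450) - (-5/4 + (1 - 3*552 + 2*574)**2/4) = 74869/18962 - (-5/4 + (1 - 1656 + 1148)**2/4) = 74869*(1/18962) - (-5/4 + (1/4)*(-507)**2) = 74869/18962 - (-5/4 + (1/4)*257049) = 74869/18962 - (-5/4 + 257049/4) = 74869/18962 - 1*64261 = 74869/18962 - 64261 = -1218442213/18962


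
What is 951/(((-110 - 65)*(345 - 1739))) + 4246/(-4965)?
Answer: -206217997/242242350 ≈ -0.85129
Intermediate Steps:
951/(((-110 - 65)*(345 - 1739))) + 4246/(-4965) = 951/((-175*(-1394))) + 4246*(-1/4965) = 951/243950 - 4246/4965 = -206217997/242242350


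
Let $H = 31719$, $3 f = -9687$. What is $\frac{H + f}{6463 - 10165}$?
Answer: $- \frac{14245}{1851} \approx -7.6958$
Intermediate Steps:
$f = -3229$ ($f = \frac{1}{3} \left(-9687\right) = -3229$)
$\frac{H + f}{6463 - 10165} = \frac{31719 - 3229}{6463 - 10165} = \frac{28490}{-3702} = 28490 \left(- \frac{1}{3702}\right) = - \frac{14245}{1851}$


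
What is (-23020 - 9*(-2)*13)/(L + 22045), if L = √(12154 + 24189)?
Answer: -251158685/242972841 + 11393*√36343/242972841 ≈ -1.0248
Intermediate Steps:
L = √36343 ≈ 190.64
(-23020 - 9*(-2)*13)/(L + 22045) = (-23020 - 9*(-2)*13)/(√36343 + 22045) = (-23020 + 18*13)/(22045 + √36343) = (-23020 + 234)/(22045 + √36343) = -22786/(22045 + √36343)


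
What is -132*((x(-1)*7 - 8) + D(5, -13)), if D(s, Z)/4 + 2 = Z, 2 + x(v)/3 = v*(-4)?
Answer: 3432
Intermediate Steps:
x(v) = -6 - 12*v (x(v) = -6 + 3*(v*(-4)) = -6 + 3*(-4*v) = -6 - 12*v)
D(s, Z) = -8 + 4*Z
-132*((x(-1)*7 - 8) + D(5, -13)) = -132*(((-6 - 12*(-1))*7 - 8) + (-8 + 4*(-13))) = -132*(((-6 + 12)*7 - 8) + (-8 - 52)) = -132*((6*7 - 8) - 60) = -132*((42 - 8) - 60) = -132*(34 - 60) = -132*(-26) = 3432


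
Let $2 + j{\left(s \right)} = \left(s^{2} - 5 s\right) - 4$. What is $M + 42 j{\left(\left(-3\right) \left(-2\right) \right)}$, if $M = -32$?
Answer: $-32$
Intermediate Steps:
$j{\left(s \right)} = -6 + s^{2} - 5 s$ ($j{\left(s \right)} = -2 - \left(4 - s^{2} + 5 s\right) = -6 + s^{2} - 5 s$)
$M + 42 j{\left(\left(-3\right) \left(-2\right) \right)} = -32 + 42 \left(-6 + \left(\left(-3\right) \left(-2\right)\right)^{2} - 5 \left(\left(-3\right) \left(-2\right)\right)\right) = -32 + 42 \left(-6 + 6^{2} - 30\right) = -32 + 42 \left(-6 + 36 - 30\right) = -32 + 42 \cdot 0 = -32 + 0 = -32$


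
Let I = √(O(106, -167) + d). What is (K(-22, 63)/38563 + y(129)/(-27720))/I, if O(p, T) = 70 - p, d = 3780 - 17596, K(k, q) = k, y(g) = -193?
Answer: -976117*I*√3463/1057665858480 ≈ -5.431e-5*I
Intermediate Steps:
d = -13816
I = 2*I*√3463 (I = √((70 - 1*106) - 13816) = √((70 - 106) - 13816) = √(-36 - 13816) = √(-13852) = 2*I*√3463 ≈ 117.69*I)
(K(-22, 63)/38563 + y(129)/(-27720))/I = (-22/38563 - 193/(-27720))/((2*I*√3463)) = (-22*1/38563 - 193*(-1/27720))*(-I*√3463/6926) = (-22/38563 + 193/27720)*(-I*√3463/6926) = 976117*(-I*√3463/6926)/152709480 = -976117*I*√3463/1057665858480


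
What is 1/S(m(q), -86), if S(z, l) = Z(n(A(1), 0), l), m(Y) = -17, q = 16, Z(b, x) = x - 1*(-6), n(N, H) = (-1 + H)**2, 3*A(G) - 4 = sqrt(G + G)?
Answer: -1/80 ≈ -0.012500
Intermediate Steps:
A(G) = 4/3 + sqrt(2)*sqrt(G)/3 (A(G) = 4/3 + sqrt(G + G)/3 = 4/3 + sqrt(2*G)/3 = 4/3 + (sqrt(2)*sqrt(G))/3 = 4/3 + sqrt(2)*sqrt(G)/3)
Z(b, x) = 6 + x (Z(b, x) = x + 6 = 6 + x)
S(z, l) = 6 + l
1/S(m(q), -86) = 1/(6 - 86) = 1/(-80) = -1/80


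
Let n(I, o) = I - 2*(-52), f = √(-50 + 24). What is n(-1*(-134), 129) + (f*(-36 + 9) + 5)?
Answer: 243 - 27*I*√26 ≈ 243.0 - 137.67*I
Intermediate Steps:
f = I*√26 (f = √(-26) = I*√26 ≈ 5.099*I)
n(I, o) = 104 + I (n(I, o) = I + 104 = 104 + I)
n(-1*(-134), 129) + (f*(-36 + 9) + 5) = (104 - 1*(-134)) + ((I*√26)*(-36 + 9) + 5) = (104 + 134) + ((I*√26)*(-27) + 5) = 238 + (-27*I*√26 + 5) = 238 + (5 - 27*I*√26) = 243 - 27*I*√26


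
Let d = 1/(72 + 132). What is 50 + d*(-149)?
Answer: 10051/204 ≈ 49.270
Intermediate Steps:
d = 1/204 ≈ 0.0049020
50 + d*(-149) = 50 + (1/204)*(-149) = 50 - 149/204 = 10051/204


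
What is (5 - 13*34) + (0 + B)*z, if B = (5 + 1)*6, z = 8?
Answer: -149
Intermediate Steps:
B = 36 (B = 6*6 = 36)
(5 - 13*34) + (0 + B)*z = (5 - 13*34) + (0 + 36)*8 = (5 - 442) + 36*8 = -437 + 288 = -149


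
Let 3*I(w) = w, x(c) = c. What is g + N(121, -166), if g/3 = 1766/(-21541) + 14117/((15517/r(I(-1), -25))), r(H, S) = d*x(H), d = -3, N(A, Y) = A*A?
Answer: 4894609169602/334251697 ≈ 14643.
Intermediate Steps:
N(A, Y) = A**2
I(w) = w/3
r(H, S) = -3*H
g = 830073825/334251697 (g = 3*(1766/(-21541) + 14117/((15517/((-(-1)))))) = 3*(1766*(-1/21541) + 14117/((15517/((-3*(-1/3)))))) = 3*(-1766/21541 + 14117/((15517/1))) = 3*(-1766/21541 + 14117/((15517*1))) = 3*(-1766/21541 + 14117/15517) = 3*(276691275/334251697) = 830073825/334251697 ≈ 2.4834)
g + N(121, -166) = 830073825/334251697 + 121**2 = 830073825/334251697 + 14641 = 4894609169602/334251697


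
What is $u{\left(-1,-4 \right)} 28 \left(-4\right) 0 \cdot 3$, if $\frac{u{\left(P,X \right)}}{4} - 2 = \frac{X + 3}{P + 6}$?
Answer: $0$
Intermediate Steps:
$u{\left(P,X \right)} = 8 + \frac{4 \left(3 + X\right)}{6 + P}$ ($u{\left(P,X \right)} = 8 + 4 \frac{X + 3}{P + 6} = 8 + 4 \frac{3 + X}{6 + P} = 8 + \frac{4 \left(3 + X\right)}{6 + P}$)
$u{\left(-1,-4 \right)} 28 \left(-4\right) 0 \cdot 3 = \frac{4 \left(15 - 4 + 2 \left(-1\right)\right)}{6 - 1} \cdot 28 \left(-4\right) 0 \cdot 3 = \frac{4 \left(15 - 4 - 2\right)}{5} \cdot 28 \cdot 0 \cdot 3 = 4 \cdot \frac{1}{5} \cdot 9 \cdot 28 \cdot 0 = \frac{36}{5} \cdot 28 \cdot 0 = \frac{1008}{5} \cdot 0 = 0$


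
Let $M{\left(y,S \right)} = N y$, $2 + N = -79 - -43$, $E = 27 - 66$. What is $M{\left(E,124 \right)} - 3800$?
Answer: $-2318$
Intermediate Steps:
$E = -39$
$N = -38$ ($N = -2 - 36 = -38$)
$M{\left(y,S \right)} = - 38 y$
$M{\left(E,124 \right)} - 3800 = \left(-38\right) \left(-39\right) - 3800 = 1482 - 3800 = -2318$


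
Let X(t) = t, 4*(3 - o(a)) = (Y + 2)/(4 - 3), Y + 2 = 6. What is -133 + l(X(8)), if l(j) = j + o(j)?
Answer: -247/2 ≈ -123.50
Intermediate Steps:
Y = 4 (Y = -2 + 6 = 4)
o(a) = 3/2 (o(a) = 3 - (4 + 2)/(4*(4 - 3)) = 3 - 3/(2*1) = 3 - 3/2 = 3/2)
l(j) = 3/2 + j (l(j) = j + 3/2 = 3/2 + j)
-133 + l(X(8)) = -133 + (3/2 + 8) = -133 + 19/2 = -247/2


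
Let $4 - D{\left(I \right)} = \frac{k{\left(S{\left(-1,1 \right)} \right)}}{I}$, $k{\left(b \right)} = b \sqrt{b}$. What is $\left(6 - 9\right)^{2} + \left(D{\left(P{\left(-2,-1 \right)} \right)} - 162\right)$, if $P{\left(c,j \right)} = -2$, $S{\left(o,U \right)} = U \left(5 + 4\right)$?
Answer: $- \frac{271}{2} \approx -135.5$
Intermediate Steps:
$S{\left(o,U \right)} = 9 U$ ($S{\left(o,U \right)} = U 9 = 9 U$)
$k{\left(b \right)} = b^{\frac{3}{2}}$
$D{\left(I \right)} = 4 - \frac{27}{I}$ ($D{\left(I \right)} = 4 - \frac{\left(9 \cdot 1\right)^{\frac{3}{2}}}{I} = 4 - \frac{9^{\frac{3}{2}}}{I} = 4 - \frac{27}{I}$)
$\left(6 - 9\right)^{2} + \left(D{\left(P{\left(-2,-1 \right)} \right)} - 162\right) = \left(6 - 9\right)^{2} - \left(158 - \frac{27}{2}\right) = \left(-3\right)^{2} + \left(\left(4 - - \frac{27}{2}\right) - 162\right) = 9 + \left(\left(4 + \frac{27}{2}\right) - 162\right) = 9 + \left(\frac{35}{2} - 162\right) = 9 - \frac{289}{2} = - \frac{271}{2}$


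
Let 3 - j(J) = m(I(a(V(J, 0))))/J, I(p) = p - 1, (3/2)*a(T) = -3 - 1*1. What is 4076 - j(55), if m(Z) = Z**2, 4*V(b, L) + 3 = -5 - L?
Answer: 183296/45 ≈ 4073.2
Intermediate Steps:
V(b, L) = -2 - L/4 (V(b, L) = -3/4 + (-5 - L)/4 = -3/4 + (-5/4 - L/4) = -2 - L/4)
a(T) = -8/3 (a(T) = 2*(-3 - 1*1)/3 = 2*(-3 - 1)/3 = (2/3)*(-4) = -8/3)
I(p) = -1 + p
j(J) = 3 - 121/(9*J) (j(J) = 3 - (-1 - 8/3)**2/J = 3 - (-11/3)**2/J = 3 - 121/(9*J))
4076 - j(55) = 4076 - (3 - 121/9/55) = 4076 - (3 - 121/9*1/55) = 4076 - (3 - 11/45) = 4076 - 1*124/45 = 4076 - 124/45 = 183296/45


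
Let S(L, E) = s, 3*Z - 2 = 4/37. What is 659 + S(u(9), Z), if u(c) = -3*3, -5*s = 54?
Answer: 3241/5 ≈ 648.20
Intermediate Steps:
s = -54/5 (s = -⅕*54 = -54/5 ≈ -10.800)
u(c) = -9
Z = 26/37 (Z = ⅔ + (4/37)/3 = ⅔ + (4*(1/37))/3 = ⅔ + (⅓)*(4/37) = ⅔ + 4/111 = 26/37 ≈ 0.70270)
S(L, E) = -54/5
659 + S(u(9), Z) = 659 - 54/5 = 3241/5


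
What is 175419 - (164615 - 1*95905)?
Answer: 106709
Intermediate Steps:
175419 - (164615 - 1*95905) = 175419 - (164615 - 95905) = 175419 - 1*68710 = 175419 - 68710 = 106709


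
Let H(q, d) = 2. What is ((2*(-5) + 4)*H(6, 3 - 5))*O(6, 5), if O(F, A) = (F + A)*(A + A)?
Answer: -1320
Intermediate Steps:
O(F, A) = 2*A*(A + F) (O(F, A) = (A + F)*(2*A) = 2*A*(A + F))
((2*(-5) + 4)*H(6, 3 - 5))*O(6, 5) = ((2*(-5) + 4)*2)*(2*5*(5 + 6)) = ((-10 + 4)*2)*(2*5*11) = -6*2*110 = -12*110 = -1320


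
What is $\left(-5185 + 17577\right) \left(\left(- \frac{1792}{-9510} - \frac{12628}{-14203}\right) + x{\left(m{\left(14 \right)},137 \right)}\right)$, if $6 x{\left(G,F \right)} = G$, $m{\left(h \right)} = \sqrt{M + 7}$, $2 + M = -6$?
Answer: $\frac{128827281568}{9647895} + \frac{6196 i}{3} \approx 13353.0 + 2065.3 i$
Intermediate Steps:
$M = -8$ ($M = -2 - 6 = -8$)
$m{\left(h \right)} = i$ ($m{\left(h \right)} = \sqrt{-8 + 7} = \sqrt{-1} = i$)
$x{\left(G,F \right)} = \frac{G}{6}$
$\left(-5185 + 17577\right) \left(\left(- \frac{1792}{-9510} - \frac{12628}{-14203}\right) + x{\left(m{\left(14 \right)},137 \right)}\right) = \left(-5185 + 17577\right) \left(\left(- \frac{1792}{-9510} - \frac{12628}{-14203}\right) + \frac{i}{6}\right) = 12392 \left(\left(\left(-1792\right) \left(- \frac{1}{9510}\right) - - \frac{1804}{2029}\right) + \frac{i}{6}\right) = 12392 \left(\left(\frac{896}{4755} + \frac{1804}{2029}\right) + \frac{i}{6}\right) = 12392 \left(\frac{10396004}{9647895} + \frac{i}{6}\right) = \frac{128827281568}{9647895} + \frac{6196 i}{3}$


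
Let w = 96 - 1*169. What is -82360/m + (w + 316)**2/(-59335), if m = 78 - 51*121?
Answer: 4527045043/361528155 ≈ 12.522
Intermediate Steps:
w = -73 (w = 96 - 169 = -73)
m = -6093 (m = 78 - 6171 = -6093)
-82360/m + (w + 316)**2/(-59335) = -82360/(-6093) + (-73 + 316)**2/(-59335) = -82360*(-1/6093) + 243**2*(-1/59335) = 82360/6093 + 59049*(-1/59335) = 82360/6093 - 59049/59335 = 4527045043/361528155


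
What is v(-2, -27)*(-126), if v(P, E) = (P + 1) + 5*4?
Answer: -2394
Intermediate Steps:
v(P, E) = 21 + P (v(P, E) = (1 + P) + 20 = 21 + P)
v(-2, -27)*(-126) = (21 - 2)*(-126) = 19*(-126) = -2394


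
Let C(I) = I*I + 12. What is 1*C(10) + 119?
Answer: 231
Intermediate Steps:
C(I) = 12 + I² (C(I) = I² + 12 = 12 + I²)
1*C(10) + 119 = 1*(12 + 10²) + 119 = 1*(12 + 100) + 119 = 1*112 + 119 = 112 + 119 = 231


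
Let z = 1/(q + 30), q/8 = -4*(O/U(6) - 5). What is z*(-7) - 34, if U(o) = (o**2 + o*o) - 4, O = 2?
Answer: -109395/3214 ≈ -34.037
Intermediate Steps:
U(o) = -4 + 2*o**2 (U(o) = (o**2 + o**2) - 4 = 2*o**2 - 4 = -4 + 2*o**2)
q = 2704/17 (q = 8*(-4*(2/(-4 + 2*6**2) - 5)) = 8*(-4*(2/(-4 + 2*36) - 5)) = 8*(-4*(2/(-4 + 72) - 5)) = 8*(-4*(2/68 - 5)) = 8*(-4*(2*(1/68) - 5)) = 8*(-4*(1/34 - 5)) = 8*(-4*(-169/34)) = 8*(338/17) = 2704/17 ≈ 159.06)
z = 17/3214 (z = 1/(2704/17 + 30) = 1/(3214/17) = 17/3214 ≈ 0.0052894)
z*(-7) - 34 = (17/3214)*(-7) - 34 = -119/3214 - 34 = -109395/3214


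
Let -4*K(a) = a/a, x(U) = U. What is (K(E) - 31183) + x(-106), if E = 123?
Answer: -125157/4 ≈ -31289.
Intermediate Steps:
K(a) = -1/4 (K(a) = -a/(4*a) = -1/4*1 = -1/4)
(K(E) - 31183) + x(-106) = (-1/4 - 31183) - 106 = -124733/4 - 106 = -125157/4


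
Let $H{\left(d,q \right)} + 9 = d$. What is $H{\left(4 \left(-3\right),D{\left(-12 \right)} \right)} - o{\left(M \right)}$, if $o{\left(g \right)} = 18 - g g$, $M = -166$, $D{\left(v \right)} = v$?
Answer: $27517$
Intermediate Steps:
$H{\left(d,q \right)} = -9 + d$
$o{\left(g \right)} = 18 - g^{2}$
$H{\left(4 \left(-3\right),D{\left(-12 \right)} \right)} - o{\left(M \right)} = \left(-9 + 4 \left(-3\right)\right) - \left(18 - \left(-166\right)^{2}\right) = \left(-9 - 12\right) - \left(18 - 27556\right) = -21 - \left(18 - 27556\right) = -21 - -27538 = -21 + 27538 = 27517$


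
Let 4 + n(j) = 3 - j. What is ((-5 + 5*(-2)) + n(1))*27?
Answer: -459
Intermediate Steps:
n(j) = -1 - j (n(j) = -4 + (3 - j) = -1 - j)
((-5 + 5*(-2)) + n(1))*27 = ((-5 + 5*(-2)) + (-1 - 1*1))*27 = ((-5 - 10) + (-1 - 1))*27 = (-15 - 2)*27 = -17*27 = -459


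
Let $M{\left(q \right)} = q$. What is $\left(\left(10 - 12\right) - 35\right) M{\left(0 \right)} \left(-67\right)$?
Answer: $0$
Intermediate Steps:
$\left(\left(10 - 12\right) - 35\right) M{\left(0 \right)} \left(-67\right) = \left(\left(10 - 12\right) - 35\right) 0 \left(-67\right) = \left(-2 - 35\right) 0 \left(-67\right) = \left(-37\right) 0 \left(-67\right) = 0 \left(-67\right) = 0$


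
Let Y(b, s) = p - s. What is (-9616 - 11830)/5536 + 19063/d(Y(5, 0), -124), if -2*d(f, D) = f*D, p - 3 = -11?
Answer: -453789/10726 ≈ -42.307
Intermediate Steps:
p = -8 (p = 3 - 11 = -8)
Y(b, s) = -8 - s
d(f, D) = -D*f/2 (d(f, D) = -f*D/2 = -D*f/2)
(-9616 - 11830)/5536 + 19063/d(Y(5, 0), -124) = (-9616 - 11830)/5536 + 19063/((-½*(-124)*(-8 - 1*0))) = -21446*1/5536 + 19063/((-½*(-124)*(-8 + 0))) = -10723/2768 + 19063/((-½*(-124)*(-8))) = -10723/2768 + 19063/(-496) = -10723/2768 + 19063*(-1/496) = -10723/2768 - 19063/496 = -453789/10726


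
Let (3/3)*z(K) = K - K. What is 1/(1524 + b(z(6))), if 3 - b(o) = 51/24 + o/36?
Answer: 8/12199 ≈ 0.00065579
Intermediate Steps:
z(K) = 0 (z(K) = K - K = 0)
b(o) = 7/8 - o/36 (b(o) = 3 - (51/24 + o/36) = 3 - (51*(1/24) + o*(1/36)) = 3 - (17/8 + o/36) = 3 + (-17/8 - o/36) = 7/8 - o/36)
1/(1524 + b(z(6))) = 1/(1524 + (7/8 - 1/36*0)) = 1/(1524 + (7/8 + 0)) = 1/(1524 + 7/8) = 1/(12199/8) = 8/12199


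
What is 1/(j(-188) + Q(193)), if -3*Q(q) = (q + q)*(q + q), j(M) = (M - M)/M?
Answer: -3/148996 ≈ -2.0135e-5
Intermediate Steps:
j(M) = 0 (j(M) = 0/M = 0)
Q(q) = -4*q²/3 (Q(q) = -(q + q)*(q + q)/3 = -2*q*2*q/3 = -4*q²/3)
1/(j(-188) + Q(193)) = 1/(0 - 4/3*193²) = 1/(0 - 4/3*37249) = 1/(0 - 148996/3) = 1/(-148996/3) = -3/148996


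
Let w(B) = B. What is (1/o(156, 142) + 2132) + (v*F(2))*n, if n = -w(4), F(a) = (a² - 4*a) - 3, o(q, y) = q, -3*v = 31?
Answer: 95819/52 ≈ 1842.7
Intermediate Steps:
v = -31/3 (v = -⅓*31 = -31/3 ≈ -10.333)
F(a) = -3 + a² - 4*a
n = -4 (n = -1*4 = -4)
(1/o(156, 142) + 2132) + (v*F(2))*n = (1/156 + 2132) - 31*(-3 + 2² - 4*2)/3*(-4) = (1/156 + 2132) - 31*(-3 + 4 - 8)/3*(-4) = 332593/156 - 31/3*(-7)*(-4) = 332593/156 + (217/3)*(-4) = 332593/156 - 868/3 = 95819/52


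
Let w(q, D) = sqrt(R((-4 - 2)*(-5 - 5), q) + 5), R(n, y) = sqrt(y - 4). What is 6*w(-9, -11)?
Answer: 6*sqrt(5 + I*sqrt(13)) ≈ 14.176 + 4.5781*I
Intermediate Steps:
R(n, y) = sqrt(-4 + y)
w(q, D) = sqrt(5 + sqrt(-4 + q)) (w(q, D) = sqrt(sqrt(-4 + q) + 5) = sqrt(5 + sqrt(-4 + q)))
6*w(-9, -11) = 6*sqrt(5 + sqrt(-4 - 9)) = 6*sqrt(5 + sqrt(-13)) = 6*sqrt(5 + I*sqrt(13))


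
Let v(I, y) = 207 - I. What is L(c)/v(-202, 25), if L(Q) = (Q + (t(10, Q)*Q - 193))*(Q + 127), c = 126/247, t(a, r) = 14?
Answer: -1441872595/24952681 ≈ -57.784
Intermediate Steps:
c = 126/247 (c = 126*(1/247) = 126/247 ≈ 0.51012)
L(Q) = (-193 + 15*Q)*(127 + Q) (L(Q) = (Q + (14*Q - 193))*(Q + 127) = (Q + (-193 + 14*Q))*(127 + Q) = (-193 + 15*Q)*(127 + Q))
L(c)/v(-202, 25) = (-24511 + 15*(126/247)**2 + 1712*(126/247))/(207 - 1*(-202)) = (-24511 + 15*(15876/61009) + 215712/247)/(207 + 202) = (-24511 + 238140/61009 + 215712/247)/409 = -1441872595/61009*1/409 = -1441872595/24952681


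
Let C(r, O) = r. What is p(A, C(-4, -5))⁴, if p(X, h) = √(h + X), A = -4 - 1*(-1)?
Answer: 49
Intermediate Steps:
A = -3 (A = -4 + 1 = -3)
p(X, h) = √(X + h)
p(A, C(-4, -5))⁴ = (√(-3 - 4))⁴ = (√(-7))⁴ = (I*√7)⁴ = 49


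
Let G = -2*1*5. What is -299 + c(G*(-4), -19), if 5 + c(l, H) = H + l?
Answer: -283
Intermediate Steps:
G = -10 (G = -2*5 = -10)
c(l, H) = -5 + H + l (c(l, H) = -5 + (H + l) = -5 + H + l)
-299 + c(G*(-4), -19) = -299 + (-5 - 19 - 10*(-4)) = -299 + (-5 - 19 + 40) = -299 + 16 = -283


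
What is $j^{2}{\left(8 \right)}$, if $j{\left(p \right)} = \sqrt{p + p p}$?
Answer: $72$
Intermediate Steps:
$j{\left(p \right)} = \sqrt{p + p^{2}}$
$j^{2}{\left(8 \right)} = \left(\sqrt{8 \left(1 + 8\right)}\right)^{2} = \left(\sqrt{8 \cdot 9}\right)^{2} = \left(\sqrt{72}\right)^{2} = \left(6 \sqrt{2}\right)^{2} = 72$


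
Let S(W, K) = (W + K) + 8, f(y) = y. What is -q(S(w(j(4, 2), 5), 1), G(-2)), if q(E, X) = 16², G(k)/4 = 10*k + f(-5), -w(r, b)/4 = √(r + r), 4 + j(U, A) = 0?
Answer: -256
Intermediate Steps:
j(U, A) = -4 (j(U, A) = -4 + 0 = -4)
w(r, b) = -4*√2*√r (w(r, b) = -4*√(r + r) = -4*√2*√r)
S(W, K) = 8 + K + W (S(W, K) = (K + W) + 8 = 8 + K + W)
G(k) = -20 + 40*k (G(k) = 4*(10*k - 5) = 4*(-5 + 10*k) = -20 + 40*k)
q(E, X) = 256
-q(S(w(j(4, 2), 5), 1), G(-2)) = -1*256 = -256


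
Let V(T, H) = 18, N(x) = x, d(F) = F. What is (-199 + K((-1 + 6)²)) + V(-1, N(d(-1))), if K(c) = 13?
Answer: -168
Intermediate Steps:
(-199 + K((-1 + 6)²)) + V(-1, N(d(-1))) = (-199 + 13) + 18 = -186 + 18 = -168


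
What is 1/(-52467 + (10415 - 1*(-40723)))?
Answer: -1/1329 ≈ -0.00075245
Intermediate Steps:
1/(-52467 + (10415 - 1*(-40723))) = 1/(-52467 + (10415 + 40723)) = 1/(-52467 + 51138) = 1/(-1329) = -1/1329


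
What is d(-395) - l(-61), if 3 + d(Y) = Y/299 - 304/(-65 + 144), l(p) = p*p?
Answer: -88086705/23621 ≈ -3729.2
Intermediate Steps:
l(p) = p²
d(Y) = -541/79 + Y/299 (d(Y) = -3 + (Y/299 - 304/(-65 + 144)) = -3 + (Y*(1/299) - 304/79) = -3 + (Y/299 - 304*1/79) = -3 + (Y/299 - 304/79) = -3 + (-304/79 + Y/299) = -541/79 + Y/299)
d(-395) - l(-61) = (-541/79 + (1/299)*(-395)) - 1*(-61)² = (-541/79 - 395/299) - 1*3721 = -192964/23621 - 3721 = -88086705/23621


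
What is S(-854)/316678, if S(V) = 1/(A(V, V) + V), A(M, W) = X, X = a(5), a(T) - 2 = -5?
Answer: -1/271393046 ≈ -3.6847e-9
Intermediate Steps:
a(T) = -3 (a(T) = 2 - 5 = -3)
X = -3
A(M, W) = -3
S(V) = 1/(-3 + V)
S(-854)/316678 = 1/(-3 - 854*316678) = (1/316678)/(-857) = -1/857*1/316678 = -1/271393046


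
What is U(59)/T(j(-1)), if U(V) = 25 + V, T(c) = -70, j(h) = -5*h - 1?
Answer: -6/5 ≈ -1.2000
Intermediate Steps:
j(h) = -1 - 5*h
U(59)/T(j(-1)) = (25 + 59)/(-70) = 84*(-1/70) = -6/5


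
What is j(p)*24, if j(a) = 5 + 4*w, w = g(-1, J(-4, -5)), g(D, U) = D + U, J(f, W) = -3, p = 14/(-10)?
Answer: -264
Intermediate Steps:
p = -7/5 (p = 14*(-⅒) = -7/5 ≈ -1.4000)
w = -4 (w = -1 - 3 = -4)
j(a) = -11 (j(a) = 5 + 4*(-4) = 5 - 16 = -11)
j(p)*24 = -11*24 = -264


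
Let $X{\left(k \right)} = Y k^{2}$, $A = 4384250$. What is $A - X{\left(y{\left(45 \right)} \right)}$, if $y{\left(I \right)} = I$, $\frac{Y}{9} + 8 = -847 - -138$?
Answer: $17451575$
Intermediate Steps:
$Y = -6453$ ($Y = -72 + 9 \left(-847 - -138\right) = -72 + 9 \left(-847 + 138\right) = -72 + 9 \left(-709\right) = -72 - 6381 = -6453$)
$X{\left(k \right)} = - 6453 k^{2}$
$A - X{\left(y{\left(45 \right)} \right)} = 4384250 - - 6453 \cdot 45^{2} = 4384250 - \left(-6453\right) 2025 = 4384250 - -13067325 = 4384250 + 13067325 = 17451575$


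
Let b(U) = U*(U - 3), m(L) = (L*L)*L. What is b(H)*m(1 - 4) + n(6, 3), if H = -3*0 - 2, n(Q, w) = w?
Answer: -267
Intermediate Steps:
H = -2 (H = 0 - 2 = -2)
m(L) = L**3 (m(L) = L**2*L = L**3)
b(U) = U*(-3 + U)
b(H)*m(1 - 4) + n(6, 3) = (-2*(-3 - 2))*(1 - 4)**3 + 3 = -2*(-5)*(-3)**3 + 3 = 10*(-27) + 3 = -270 + 3 = -267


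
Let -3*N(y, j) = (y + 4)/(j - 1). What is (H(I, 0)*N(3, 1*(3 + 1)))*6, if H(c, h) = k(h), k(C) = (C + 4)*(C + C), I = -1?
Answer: 0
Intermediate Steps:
k(C) = 2*C*(4 + C) (k(C) = (4 + C)*(2*C) = 2*C*(4 + C))
H(c, h) = 2*h*(4 + h)
N(y, j) = -(4 + y)/(3*(-1 + j)) (N(y, j) = -(y + 4)/(3*(j - 1)) = -(4 + y)/(3*(-1 + j)))
(H(I, 0)*N(3, 1*(3 + 1)))*6 = ((2*0*(4 + 0))*((-4 - 1*3)/(3*(-1 + 1*(3 + 1)))))*6 = ((2*0*4)*((-4 - 3)/(3*(-1 + 1*4))))*6 = (0*((⅓)*(-7)/(-1 + 4)))*6 = (0*((⅓)*(-7)/3))*6 = (0*((⅓)*(⅓)*(-7)))*6 = (0*(-7/9))*6 = 0*6 = 0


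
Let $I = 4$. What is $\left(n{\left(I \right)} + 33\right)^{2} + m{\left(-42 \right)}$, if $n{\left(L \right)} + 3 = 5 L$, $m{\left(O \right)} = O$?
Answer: $2458$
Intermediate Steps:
$n{\left(L \right)} = -3 + 5 L$
$\left(n{\left(I \right)} + 33\right)^{2} + m{\left(-42 \right)} = \left(\left(-3 + 5 \cdot 4\right) + 33\right)^{2} - 42 = \left(\left(-3 + 20\right) + 33\right)^{2} - 42 = \left(17 + 33\right)^{2} - 42 = 50^{2} - 42 = 2500 - 42 = 2458$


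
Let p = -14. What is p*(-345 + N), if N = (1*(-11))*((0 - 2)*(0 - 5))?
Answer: 6370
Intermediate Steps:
N = -110 (N = -(-22)*(-5) = -11*10 = -110)
p*(-345 + N) = -14*(-345 - 110) = -14*(-455) = 6370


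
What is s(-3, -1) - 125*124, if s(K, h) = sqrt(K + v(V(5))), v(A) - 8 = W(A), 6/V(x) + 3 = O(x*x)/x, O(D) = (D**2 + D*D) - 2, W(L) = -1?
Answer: -15498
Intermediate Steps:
O(D) = -2 + 2*D**2 (O(D) = (D**2 + D**2) - 2 = 2*D**2 - 2 = -2 + 2*D**2)
V(x) = 6/(-3 + (-2 + 2*x**4)/x) (V(x) = 6/(-3 + (-2 + 2*(x*x)**2)/x) = 6/(-3 + (-2 + 2*(x**2)**2)/x) = 6/(-3 + (-2 + 2*x**4)/x))
v(A) = 7 (v(A) = 8 - 1 = 7)
s(K, h) = sqrt(7 + K) (s(K, h) = sqrt(K + 7) = sqrt(7 + K))
s(-3, -1) - 125*124 = sqrt(7 - 3) - 125*124 = sqrt(4) - 15500 = 2 - 15500 = -15498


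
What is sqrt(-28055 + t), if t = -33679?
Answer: I*sqrt(61734) ≈ 248.46*I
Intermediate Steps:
sqrt(-28055 + t) = sqrt(-28055 - 33679) = sqrt(-61734) = I*sqrt(61734)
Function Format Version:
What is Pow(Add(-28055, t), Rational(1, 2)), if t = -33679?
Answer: Mul(I, Pow(61734, Rational(1, 2))) ≈ Mul(248.46, I)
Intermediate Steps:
Pow(Add(-28055, t), Rational(1, 2)) = Pow(Add(-28055, -33679), Rational(1, 2)) = Pow(-61734, Rational(1, 2)) = Mul(I, Pow(61734, Rational(1, 2)))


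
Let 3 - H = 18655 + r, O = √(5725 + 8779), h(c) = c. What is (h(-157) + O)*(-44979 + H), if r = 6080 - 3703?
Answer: 10363256 - 924112*√74 ≈ 2.4137e+6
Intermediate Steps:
r = 2377
O = 14*√74 (O = √14504 = 14*√74 ≈ 120.43)
H = -21029 (H = 3 - (18655 + 2377) = 3 - 1*21032 = 3 - 21032 = -21029)
(h(-157) + O)*(-44979 + H) = (-157 + 14*√74)*(-44979 - 21029) = (-157 + 14*√74)*(-66008) = 10363256 - 924112*√74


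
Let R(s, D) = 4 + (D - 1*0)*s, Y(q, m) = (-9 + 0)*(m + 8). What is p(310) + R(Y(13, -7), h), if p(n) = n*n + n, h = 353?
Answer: 93237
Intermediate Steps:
Y(q, m) = -72 - 9*m (Y(q, m) = -9*(8 + m) = -72 - 9*m)
R(s, D) = 4 + D*s (R(s, D) = 4 + (D + 0)*s = 4 + D*s)
p(n) = n + n² (p(n) = n² + n = n + n²)
p(310) + R(Y(13, -7), h) = 310*(1 + 310) + (4 + 353*(-72 - 9*(-7))) = 310*311 + (4 + 353*(-72 + 63)) = 96410 + (4 + 353*(-9)) = 96410 + (4 - 3177) = 96410 - 3173 = 93237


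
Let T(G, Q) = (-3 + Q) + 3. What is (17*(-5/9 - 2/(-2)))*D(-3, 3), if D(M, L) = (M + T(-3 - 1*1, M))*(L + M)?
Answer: 0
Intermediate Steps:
T(G, Q) = Q
D(M, L) = 2*M*(L + M) (D(M, L) = (M + M)*(L + M) = (2*M)*(L + M) = 2*M*(L + M))
(17*(-5/9 - 2/(-2)))*D(-3, 3) = (17*(-5/9 - 2/(-2)))*(2*(-3)*(3 - 3)) = (17*(-5*1/9 - 2*(-1/2)))*(2*(-3)*0) = (17*(-5/9 + 1))*0 = (17*(4/9))*0 = (68/9)*0 = 0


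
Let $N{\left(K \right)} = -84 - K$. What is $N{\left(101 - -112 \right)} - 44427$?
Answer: $-44724$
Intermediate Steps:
$N{\left(101 - -112 \right)} - 44427 = \left(-84 - \left(101 - -112\right)\right) - 44427 = \left(-84 - \left(101 + 112\right)\right) - 44427 = \left(-84 - 213\right) - 44427 = -297 - 44427 = -44724$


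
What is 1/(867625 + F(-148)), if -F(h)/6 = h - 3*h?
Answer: 1/865849 ≈ 1.1549e-6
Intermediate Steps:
F(h) = 12*h (F(h) = -6*(h - 3*h) = -(-12)*h = 12*h)
1/(867625 + F(-148)) = 1/(867625 + 12*(-148)) = 1/(867625 - 1776) = 1/865849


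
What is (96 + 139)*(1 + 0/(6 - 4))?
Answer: 235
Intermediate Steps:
(96 + 139)*(1 + 0/(6 - 4)) = 235*(1 + 0/2) = 235*(1 + (½)*0) = 235*(1 + 0) = 235*1 = 235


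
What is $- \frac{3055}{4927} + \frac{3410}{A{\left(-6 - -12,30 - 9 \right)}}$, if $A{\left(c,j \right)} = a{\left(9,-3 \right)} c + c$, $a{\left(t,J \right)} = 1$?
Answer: $\frac{644785}{2274} \approx 283.55$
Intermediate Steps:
$A{\left(c,j \right)} = 2 c$ ($A{\left(c,j \right)} = 1 c + c = c + c = 2 c$)
$- \frac{3055}{4927} + \frac{3410}{A{\left(-6 - -12,30 - 9 \right)}} = - \frac{3055}{4927} + \frac{3410}{2 \left(-6 - -12\right)} = \left(-3055\right) \frac{1}{4927} + \frac{3410}{2 \left(-6 + 12\right)} = - \frac{235}{379} + \frac{3410}{2 \cdot 6} = - \frac{235}{379} + \frac{3410}{12} = - \frac{235}{379} + 3410 \cdot \frac{1}{12} = - \frac{235}{379} + \frac{1705}{6} = \frac{644785}{2274}$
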